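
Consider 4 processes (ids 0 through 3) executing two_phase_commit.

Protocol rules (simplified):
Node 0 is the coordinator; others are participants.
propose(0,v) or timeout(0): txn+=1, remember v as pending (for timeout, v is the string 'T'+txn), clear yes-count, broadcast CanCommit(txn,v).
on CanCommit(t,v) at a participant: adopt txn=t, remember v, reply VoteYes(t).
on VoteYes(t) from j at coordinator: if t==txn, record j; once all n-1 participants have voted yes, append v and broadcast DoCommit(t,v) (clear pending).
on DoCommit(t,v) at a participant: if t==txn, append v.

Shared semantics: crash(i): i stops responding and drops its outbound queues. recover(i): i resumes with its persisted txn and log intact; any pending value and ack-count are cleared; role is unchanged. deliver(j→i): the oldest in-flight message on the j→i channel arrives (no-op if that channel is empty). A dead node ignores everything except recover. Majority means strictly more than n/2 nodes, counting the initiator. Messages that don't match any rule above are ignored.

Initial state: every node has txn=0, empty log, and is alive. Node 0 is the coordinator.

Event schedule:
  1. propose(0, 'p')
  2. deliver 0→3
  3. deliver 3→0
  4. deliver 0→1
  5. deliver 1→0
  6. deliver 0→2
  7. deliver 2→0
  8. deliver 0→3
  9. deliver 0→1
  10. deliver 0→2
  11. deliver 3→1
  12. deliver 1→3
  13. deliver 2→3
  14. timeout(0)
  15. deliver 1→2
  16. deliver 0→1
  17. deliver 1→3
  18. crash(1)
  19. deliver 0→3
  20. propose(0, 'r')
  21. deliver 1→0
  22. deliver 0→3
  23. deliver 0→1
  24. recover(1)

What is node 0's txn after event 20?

3

1. propose(0,'p'):  <0:coor t1 ->
2. deliver 0→3:  <3:part t1 ->
3. deliver 3→0:  nop
4. deliver 0→1:  <1:part t1 ->
5. deliver 1→0:  nop
6. deliver 0→2:  <2:part t1 ->
7. deliver 2→0:  <0:coor t1 p>
8. deliver 0→3:  <3:part t1 p>
9. deliver 0→1:  <1:part t1 p>
10. deliver 0→2:  <2:part t1 p>
11. deliver 3→1:  nop
12. deliver 1→3:  nop
13. deliver 2→3:  nop
14. timeout(0):  <0:coor t2 p>
15. deliver 1→2:  nop
16. deliver 0→1:  <1:part t2 p>
17. deliver 1→3:  nop
18. crash(1):  <1:✗part t2 p>
19. deliver 0→3:  <3:part t2 p>
20. propose(0,'r'):  <0:coor t3 p>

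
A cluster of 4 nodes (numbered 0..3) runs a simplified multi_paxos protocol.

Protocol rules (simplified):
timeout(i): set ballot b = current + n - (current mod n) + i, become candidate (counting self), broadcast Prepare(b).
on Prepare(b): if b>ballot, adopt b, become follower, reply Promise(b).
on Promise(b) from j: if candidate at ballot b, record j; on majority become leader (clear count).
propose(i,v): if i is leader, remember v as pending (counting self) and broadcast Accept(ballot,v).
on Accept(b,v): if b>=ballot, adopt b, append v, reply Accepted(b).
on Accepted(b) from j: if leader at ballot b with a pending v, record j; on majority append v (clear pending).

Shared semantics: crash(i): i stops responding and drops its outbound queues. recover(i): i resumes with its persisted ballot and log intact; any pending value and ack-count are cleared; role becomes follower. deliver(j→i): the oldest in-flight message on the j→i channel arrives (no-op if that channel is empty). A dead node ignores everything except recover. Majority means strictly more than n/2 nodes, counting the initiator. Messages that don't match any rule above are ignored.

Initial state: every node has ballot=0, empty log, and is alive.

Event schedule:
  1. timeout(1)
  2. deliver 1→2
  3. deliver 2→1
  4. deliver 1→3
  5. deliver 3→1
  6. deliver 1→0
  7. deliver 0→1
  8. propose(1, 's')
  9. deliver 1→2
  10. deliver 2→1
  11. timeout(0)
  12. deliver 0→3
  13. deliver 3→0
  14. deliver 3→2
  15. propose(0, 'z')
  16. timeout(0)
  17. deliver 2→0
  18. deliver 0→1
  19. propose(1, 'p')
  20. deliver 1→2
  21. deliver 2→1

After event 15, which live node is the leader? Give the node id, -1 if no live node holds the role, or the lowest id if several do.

1

1. timeout(1):  <1:cand b5 ->
2. deliver 1→2:  <2:foll b5 ->
3. deliver 2→1:  nop
4. deliver 1→3:  <3:foll b5 ->
5. deliver 3→1:  <1:lead b5 ->
6. deliver 1→0:  <0:foll b5 ->
7. deliver 0→1:  nop
8. propose(1,'s'):  nop
9. deliver 1→2:  <2:foll b5 s>
10. deliver 2→1:  nop
11. timeout(0):  <0:cand b8 ->
12. deliver 0→3:  <3:foll b8 ->
13. deliver 3→0:  nop
14. deliver 3→2:  nop
15. propose(0,'z'):  nop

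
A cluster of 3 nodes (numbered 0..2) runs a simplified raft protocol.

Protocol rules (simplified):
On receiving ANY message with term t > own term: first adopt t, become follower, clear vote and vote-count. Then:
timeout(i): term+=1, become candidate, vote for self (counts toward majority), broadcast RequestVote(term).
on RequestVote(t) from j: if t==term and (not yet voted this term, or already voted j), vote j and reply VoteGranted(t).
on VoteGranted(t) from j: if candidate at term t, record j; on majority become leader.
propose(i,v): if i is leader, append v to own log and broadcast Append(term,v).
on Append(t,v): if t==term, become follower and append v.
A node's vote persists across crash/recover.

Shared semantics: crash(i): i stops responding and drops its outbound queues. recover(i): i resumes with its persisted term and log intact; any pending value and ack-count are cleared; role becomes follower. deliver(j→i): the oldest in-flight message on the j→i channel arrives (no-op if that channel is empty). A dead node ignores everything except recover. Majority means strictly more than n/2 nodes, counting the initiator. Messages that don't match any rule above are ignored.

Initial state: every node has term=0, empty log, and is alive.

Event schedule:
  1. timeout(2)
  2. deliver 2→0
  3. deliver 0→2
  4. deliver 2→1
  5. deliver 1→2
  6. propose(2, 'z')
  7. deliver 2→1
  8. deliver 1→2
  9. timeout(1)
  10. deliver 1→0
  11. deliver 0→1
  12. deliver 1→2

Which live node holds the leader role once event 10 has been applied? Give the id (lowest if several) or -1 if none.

e1 timeout(2): 2[cand,t=1,-]
e2 deliver 2→0: 0[foll,t=1,-]
e3 deliver 0→2: 2[lead,t=1,-]
e4 deliver 2→1: 1[foll,t=1,-]
e5 deliver 1→2: ·
e6 propose(2,'z'): 2[lead,t=1,z]
e7 deliver 2→1: 1[foll,t=1,z]
e8 deliver 1→2: ·
e9 timeout(1): 1[cand,t=2,z]
e10 deliver 1→0: 0[foll,t=2,-]

2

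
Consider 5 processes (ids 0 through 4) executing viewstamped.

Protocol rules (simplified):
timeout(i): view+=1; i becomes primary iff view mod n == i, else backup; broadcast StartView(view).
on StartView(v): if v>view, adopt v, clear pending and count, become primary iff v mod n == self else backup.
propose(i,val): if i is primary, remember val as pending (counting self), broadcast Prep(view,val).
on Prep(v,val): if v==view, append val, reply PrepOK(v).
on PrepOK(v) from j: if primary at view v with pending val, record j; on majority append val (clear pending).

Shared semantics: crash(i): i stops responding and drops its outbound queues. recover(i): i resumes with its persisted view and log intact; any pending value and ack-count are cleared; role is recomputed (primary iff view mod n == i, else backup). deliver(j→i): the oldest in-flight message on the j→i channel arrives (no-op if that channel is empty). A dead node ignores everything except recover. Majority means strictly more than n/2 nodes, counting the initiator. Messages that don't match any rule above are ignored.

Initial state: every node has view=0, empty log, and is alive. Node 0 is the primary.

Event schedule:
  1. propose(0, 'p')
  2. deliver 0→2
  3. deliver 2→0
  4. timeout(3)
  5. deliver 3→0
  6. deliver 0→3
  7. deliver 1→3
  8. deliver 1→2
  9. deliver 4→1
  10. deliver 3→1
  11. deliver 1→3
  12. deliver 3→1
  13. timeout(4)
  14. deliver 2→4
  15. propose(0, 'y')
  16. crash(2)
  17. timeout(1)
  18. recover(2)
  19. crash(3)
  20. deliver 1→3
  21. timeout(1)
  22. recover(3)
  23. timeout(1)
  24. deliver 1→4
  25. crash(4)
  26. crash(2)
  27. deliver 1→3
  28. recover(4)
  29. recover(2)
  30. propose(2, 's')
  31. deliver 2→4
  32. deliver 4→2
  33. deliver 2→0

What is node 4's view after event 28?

step 1 propose(0,'p'): —
step 2 deliver 0→2: 2={back,v=0,log=p}
step 3 deliver 2→0: —
step 4 timeout(3): 3={back,v=1,log=-}
step 5 deliver 3→0: 0={back,v=1,log=-}
step 6 deliver 0→3: —
step 7 deliver 1→3: —
step 8 deliver 1→2: —
step 9 deliver 4→1: —
step 10 deliver 3→1: 1={prim,v=1,log=-}
step 11 deliver 1→3: —
step 12 deliver 3→1: —
step 13 timeout(4): 4={back,v=1,log=-}
step 14 deliver 2→4: —
step 15 propose(0,'y'): —
step 16 crash(2): 2={✗back,v=0,log=p}
step 17 timeout(1): 1={back,v=2,log=-}
step 18 recover(2): 2={back,v=0,log=p}
step 19 crash(3): 3={✗back,v=1,log=-}
step 20 deliver 1→3: —
step 21 timeout(1): 1={back,v=3,log=-}
step 22 recover(3): 3={back,v=1,log=-}
step 23 timeout(1): 1={back,v=4,log=-}
step 24 deliver 1→4: 4={back,v=2,log=-}
step 25 crash(4): 4={✗back,v=2,log=-}
step 26 crash(2): 2={✗back,v=0,log=p}
step 27 deliver 1→3: 3={back,v=2,log=-}
step 28 recover(4): 4={back,v=2,log=-}

2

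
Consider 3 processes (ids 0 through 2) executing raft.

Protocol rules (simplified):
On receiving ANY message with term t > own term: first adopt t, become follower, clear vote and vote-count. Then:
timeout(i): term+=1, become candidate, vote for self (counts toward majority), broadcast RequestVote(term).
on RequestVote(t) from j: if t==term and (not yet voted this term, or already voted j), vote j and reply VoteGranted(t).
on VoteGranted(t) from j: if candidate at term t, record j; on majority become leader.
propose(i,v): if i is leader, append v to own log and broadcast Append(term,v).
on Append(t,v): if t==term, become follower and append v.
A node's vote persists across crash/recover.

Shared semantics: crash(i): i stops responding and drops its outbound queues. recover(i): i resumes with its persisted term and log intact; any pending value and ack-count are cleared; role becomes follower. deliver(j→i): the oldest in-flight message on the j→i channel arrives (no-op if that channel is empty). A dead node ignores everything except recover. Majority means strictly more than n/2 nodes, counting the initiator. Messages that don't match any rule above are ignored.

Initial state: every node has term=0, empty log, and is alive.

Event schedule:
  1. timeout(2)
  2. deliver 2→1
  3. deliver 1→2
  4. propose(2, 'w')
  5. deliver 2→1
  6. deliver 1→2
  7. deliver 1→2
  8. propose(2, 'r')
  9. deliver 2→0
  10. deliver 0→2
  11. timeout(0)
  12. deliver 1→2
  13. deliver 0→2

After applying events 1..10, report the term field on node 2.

1

1. timeout(2):  <2:cand t1 ->
2. deliver 2→1:  <1:foll t1 ->
3. deliver 1→2:  <2:lead t1 ->
4. propose(2,'w'):  <2:lead t1 w>
5. deliver 2→1:  <1:foll t1 w>
6. deliver 1→2:  nop
7. deliver 1→2:  nop
8. propose(2,'r'):  <2:lead t1 w,r>
9. deliver 2→0:  <0:foll t1 ->
10. deliver 0→2:  nop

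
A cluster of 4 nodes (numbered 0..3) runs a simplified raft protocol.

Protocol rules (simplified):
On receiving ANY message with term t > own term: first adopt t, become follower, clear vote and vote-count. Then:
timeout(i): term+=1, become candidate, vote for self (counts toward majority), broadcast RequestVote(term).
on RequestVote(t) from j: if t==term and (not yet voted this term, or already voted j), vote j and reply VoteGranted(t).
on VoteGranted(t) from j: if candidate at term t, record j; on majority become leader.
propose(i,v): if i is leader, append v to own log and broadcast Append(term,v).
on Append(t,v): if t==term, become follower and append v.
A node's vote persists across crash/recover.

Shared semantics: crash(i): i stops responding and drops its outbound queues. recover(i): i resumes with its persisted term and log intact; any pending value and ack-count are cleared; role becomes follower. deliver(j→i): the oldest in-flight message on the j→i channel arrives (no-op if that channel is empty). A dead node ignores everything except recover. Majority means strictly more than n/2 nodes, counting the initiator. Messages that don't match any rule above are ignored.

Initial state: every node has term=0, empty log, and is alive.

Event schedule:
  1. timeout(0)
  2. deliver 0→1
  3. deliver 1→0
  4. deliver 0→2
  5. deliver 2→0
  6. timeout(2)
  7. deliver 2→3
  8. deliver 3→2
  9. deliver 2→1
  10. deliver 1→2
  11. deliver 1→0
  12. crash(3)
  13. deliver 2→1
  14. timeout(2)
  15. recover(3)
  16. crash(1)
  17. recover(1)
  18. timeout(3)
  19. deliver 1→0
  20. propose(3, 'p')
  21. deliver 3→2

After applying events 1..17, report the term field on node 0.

step 1 timeout(0): 0={cand,t=1,log=-}
step 2 deliver 0→1: 1={foll,t=1,log=-}
step 3 deliver 1→0: —
step 4 deliver 0→2: 2={foll,t=1,log=-}
step 5 deliver 2→0: 0={lead,t=1,log=-}
step 6 timeout(2): 2={cand,t=2,log=-}
step 7 deliver 2→3: 3={foll,t=2,log=-}
step 8 deliver 3→2: —
step 9 deliver 2→1: 1={foll,t=2,log=-}
step 10 deliver 1→2: 2={lead,t=2,log=-}
step 11 deliver 1→0: —
step 12 crash(3): 3={✗foll,t=2,log=-}
step 13 deliver 2→1: —
step 14 timeout(2): 2={cand,t=3,log=-}
step 15 recover(3): 3={foll,t=2,log=-}
step 16 crash(1): 1={✗foll,t=2,log=-}
step 17 recover(1): 1={foll,t=2,log=-}

1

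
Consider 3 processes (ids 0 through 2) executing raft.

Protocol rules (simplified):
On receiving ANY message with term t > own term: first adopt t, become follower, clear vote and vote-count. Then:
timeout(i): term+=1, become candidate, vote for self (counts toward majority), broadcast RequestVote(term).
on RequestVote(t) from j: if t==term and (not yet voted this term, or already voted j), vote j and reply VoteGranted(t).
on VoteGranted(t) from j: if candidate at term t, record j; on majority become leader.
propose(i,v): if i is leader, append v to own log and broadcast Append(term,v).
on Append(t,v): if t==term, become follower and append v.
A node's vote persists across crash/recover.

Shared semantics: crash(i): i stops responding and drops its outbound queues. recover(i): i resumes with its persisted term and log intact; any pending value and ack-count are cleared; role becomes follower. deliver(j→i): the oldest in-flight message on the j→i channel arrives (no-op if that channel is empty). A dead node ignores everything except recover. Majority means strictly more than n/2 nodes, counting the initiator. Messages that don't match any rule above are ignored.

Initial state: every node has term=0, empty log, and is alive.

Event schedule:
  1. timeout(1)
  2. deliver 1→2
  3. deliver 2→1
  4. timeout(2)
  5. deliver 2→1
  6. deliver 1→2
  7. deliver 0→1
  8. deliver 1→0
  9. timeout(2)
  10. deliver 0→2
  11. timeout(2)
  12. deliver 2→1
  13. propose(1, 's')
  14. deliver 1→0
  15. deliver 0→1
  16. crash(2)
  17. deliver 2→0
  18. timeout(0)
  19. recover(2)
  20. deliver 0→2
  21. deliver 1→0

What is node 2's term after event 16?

step 1 timeout(1): 1={cand,t=1,log=-}
step 2 deliver 1→2: 2={foll,t=1,log=-}
step 3 deliver 2→1: 1={lead,t=1,log=-}
step 4 timeout(2): 2={cand,t=2,log=-}
step 5 deliver 2→1: 1={foll,t=2,log=-}
step 6 deliver 1→2: 2={lead,t=2,log=-}
step 7 deliver 0→1: —
step 8 deliver 1→0: 0={foll,t=1,log=-}
step 9 timeout(2): 2={cand,t=3,log=-}
step 10 deliver 0→2: —
step 11 timeout(2): 2={cand,t=4,log=-}
step 12 deliver 2→1: 1={foll,t=3,log=-}
step 13 propose(1,'s'): —
step 14 deliver 1→0: —
step 15 deliver 0→1: —
step 16 crash(2): 2={✗cand,t=4,log=-}

4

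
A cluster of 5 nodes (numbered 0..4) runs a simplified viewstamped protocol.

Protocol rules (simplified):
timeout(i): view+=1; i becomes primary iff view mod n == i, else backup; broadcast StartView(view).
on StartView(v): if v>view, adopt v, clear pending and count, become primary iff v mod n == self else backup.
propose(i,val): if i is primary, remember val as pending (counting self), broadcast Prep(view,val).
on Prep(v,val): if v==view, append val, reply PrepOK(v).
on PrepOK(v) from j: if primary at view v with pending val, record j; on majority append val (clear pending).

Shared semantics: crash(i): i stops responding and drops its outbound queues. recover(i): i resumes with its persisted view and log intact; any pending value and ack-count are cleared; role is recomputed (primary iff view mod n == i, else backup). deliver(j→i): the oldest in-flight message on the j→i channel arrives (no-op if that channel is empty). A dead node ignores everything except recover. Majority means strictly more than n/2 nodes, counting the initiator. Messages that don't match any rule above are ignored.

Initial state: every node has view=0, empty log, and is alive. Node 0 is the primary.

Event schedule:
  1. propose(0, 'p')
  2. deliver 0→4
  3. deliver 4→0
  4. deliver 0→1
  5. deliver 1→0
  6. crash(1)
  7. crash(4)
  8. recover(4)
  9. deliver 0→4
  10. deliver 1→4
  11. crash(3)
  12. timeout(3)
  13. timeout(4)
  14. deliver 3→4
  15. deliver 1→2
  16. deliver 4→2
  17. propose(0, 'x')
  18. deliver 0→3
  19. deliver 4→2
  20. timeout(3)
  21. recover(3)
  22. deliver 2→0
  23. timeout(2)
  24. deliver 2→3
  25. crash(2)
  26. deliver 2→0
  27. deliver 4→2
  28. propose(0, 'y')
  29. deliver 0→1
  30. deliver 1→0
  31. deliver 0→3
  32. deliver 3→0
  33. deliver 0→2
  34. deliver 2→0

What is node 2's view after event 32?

1. propose(0,'p'):  nop
2. deliver 0→4:  <4:back v0 p>
3. deliver 4→0:  nop
4. deliver 0→1:  <1:back v0 p>
5. deliver 1→0:  <0:prim v0 p>
6. crash(1):  <1:✗back v0 p>
7. crash(4):  <4:✗back v0 p>
8. recover(4):  <4:back v0 p>
9. deliver 0→4:  nop
10. deliver 1→4:  nop
11. crash(3):  <3:✗back v0 ->
12. timeout(3):  nop
13. timeout(4):  <4:back v1 p>
14. deliver 3→4:  nop
15. deliver 1→2:  nop
16. deliver 4→2:  <2:back v1 ->
17. propose(0,'x'):  nop
18. deliver 0→3:  nop
19. deliver 4→2:  nop
20. timeout(3):  nop
21. recover(3):  <3:back v0 ->
22. deliver 2→0:  nop
23. timeout(2):  <2:prim v2 ->
24. deliver 2→3:  <3:back v2 ->
25. crash(2):  <2:✗prim v2 ->
26. deliver 2→0:  nop
27. deliver 4→2:  nop
28. propose(0,'y'):  nop
29. deliver 0→1:  nop
30. deliver 1→0:  nop
31. deliver 0→3:  nop
32. deliver 3→0:  nop

2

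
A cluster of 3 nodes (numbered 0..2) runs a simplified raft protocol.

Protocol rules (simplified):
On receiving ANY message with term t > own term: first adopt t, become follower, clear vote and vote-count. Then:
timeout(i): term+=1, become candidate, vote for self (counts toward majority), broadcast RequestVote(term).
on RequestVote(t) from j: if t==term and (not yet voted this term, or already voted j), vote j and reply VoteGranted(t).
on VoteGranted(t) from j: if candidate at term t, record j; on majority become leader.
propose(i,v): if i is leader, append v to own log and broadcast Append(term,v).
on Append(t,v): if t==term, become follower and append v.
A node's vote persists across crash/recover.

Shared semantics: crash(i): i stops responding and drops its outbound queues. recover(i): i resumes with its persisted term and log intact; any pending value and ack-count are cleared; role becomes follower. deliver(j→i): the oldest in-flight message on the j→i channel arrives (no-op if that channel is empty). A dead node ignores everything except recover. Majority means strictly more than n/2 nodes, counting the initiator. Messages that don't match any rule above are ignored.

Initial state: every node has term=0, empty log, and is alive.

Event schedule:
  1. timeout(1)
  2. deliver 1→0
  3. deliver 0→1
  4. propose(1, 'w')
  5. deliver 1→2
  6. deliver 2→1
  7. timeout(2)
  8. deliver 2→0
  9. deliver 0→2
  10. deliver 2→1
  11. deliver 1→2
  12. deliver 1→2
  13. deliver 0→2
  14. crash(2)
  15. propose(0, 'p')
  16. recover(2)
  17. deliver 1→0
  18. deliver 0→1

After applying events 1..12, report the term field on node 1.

2

step 1 timeout(1): 1={cand,t=1,log=-}
step 2 deliver 1→0: 0={foll,t=1,log=-}
step 3 deliver 0→1: 1={lead,t=1,log=-}
step 4 propose(1,'w'): 1={lead,t=1,log=w}
step 5 deliver 1→2: 2={foll,t=1,log=-}
step 6 deliver 2→1: —
step 7 timeout(2): 2={cand,t=2,log=-}
step 8 deliver 2→0: 0={foll,t=2,log=-}
step 9 deliver 0→2: 2={lead,t=2,log=-}
step 10 deliver 2→1: 1={foll,t=2,log=w}
step 11 deliver 1→2: —
step 12 deliver 1→2: —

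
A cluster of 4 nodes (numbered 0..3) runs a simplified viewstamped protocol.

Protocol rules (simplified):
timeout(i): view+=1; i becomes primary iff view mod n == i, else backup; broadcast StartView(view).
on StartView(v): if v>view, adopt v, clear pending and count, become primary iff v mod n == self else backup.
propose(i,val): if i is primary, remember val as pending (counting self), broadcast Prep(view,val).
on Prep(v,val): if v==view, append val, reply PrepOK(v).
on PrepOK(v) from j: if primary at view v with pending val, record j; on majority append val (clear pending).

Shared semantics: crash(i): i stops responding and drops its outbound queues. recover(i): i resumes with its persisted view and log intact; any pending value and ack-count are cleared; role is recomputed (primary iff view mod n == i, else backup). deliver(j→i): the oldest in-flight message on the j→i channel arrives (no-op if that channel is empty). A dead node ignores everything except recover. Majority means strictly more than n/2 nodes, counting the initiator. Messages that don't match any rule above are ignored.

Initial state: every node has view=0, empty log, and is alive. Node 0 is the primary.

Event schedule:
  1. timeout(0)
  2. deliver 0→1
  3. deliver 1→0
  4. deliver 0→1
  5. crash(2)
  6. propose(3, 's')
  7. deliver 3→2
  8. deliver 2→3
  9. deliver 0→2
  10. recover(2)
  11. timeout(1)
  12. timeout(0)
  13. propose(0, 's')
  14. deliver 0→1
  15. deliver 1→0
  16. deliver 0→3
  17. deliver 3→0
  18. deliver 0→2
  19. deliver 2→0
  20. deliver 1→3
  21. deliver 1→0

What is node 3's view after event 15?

0

step 1 timeout(0): 0={back,v=1,log=-}
step 2 deliver 0→1: 1={prim,v=1,log=-}
step 3 deliver 1→0: —
step 4 deliver 0→1: —
step 5 crash(2): 2={✗back,v=0,log=-}
step 6 propose(3,'s'): —
step 7 deliver 3→2: —
step 8 deliver 2→3: —
step 9 deliver 0→2: —
step 10 recover(2): 2={back,v=0,log=-}
step 11 timeout(1): 1={back,v=2,log=-}
step 12 timeout(0): 0={back,v=2,log=-}
step 13 propose(0,'s'): —
step 14 deliver 0→1: —
step 15 deliver 1→0: —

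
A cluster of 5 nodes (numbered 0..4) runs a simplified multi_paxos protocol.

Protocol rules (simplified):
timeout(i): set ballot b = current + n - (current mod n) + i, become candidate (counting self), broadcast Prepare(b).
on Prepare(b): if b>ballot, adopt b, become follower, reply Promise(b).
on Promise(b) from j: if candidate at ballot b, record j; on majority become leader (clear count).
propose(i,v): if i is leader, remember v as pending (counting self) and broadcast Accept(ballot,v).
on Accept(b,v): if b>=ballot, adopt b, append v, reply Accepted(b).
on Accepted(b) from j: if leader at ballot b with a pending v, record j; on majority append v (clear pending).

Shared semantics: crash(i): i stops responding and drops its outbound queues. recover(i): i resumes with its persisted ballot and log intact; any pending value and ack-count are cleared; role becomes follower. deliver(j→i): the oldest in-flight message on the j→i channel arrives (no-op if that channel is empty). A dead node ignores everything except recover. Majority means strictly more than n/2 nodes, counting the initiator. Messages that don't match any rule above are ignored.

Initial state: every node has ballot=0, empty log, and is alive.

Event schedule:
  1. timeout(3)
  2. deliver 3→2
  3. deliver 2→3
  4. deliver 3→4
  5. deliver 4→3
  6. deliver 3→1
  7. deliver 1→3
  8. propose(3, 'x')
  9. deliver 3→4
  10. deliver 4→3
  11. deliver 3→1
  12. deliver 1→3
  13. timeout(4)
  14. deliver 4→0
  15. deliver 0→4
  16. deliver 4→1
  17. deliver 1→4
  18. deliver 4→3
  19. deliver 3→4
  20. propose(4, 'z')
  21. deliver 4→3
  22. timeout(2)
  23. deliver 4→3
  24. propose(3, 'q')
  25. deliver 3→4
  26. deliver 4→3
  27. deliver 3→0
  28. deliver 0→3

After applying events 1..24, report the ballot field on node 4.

step 1 timeout(3): 3={cand,b=8,log=-}
step 2 deliver 3→2: 2={foll,b=8,log=-}
step 3 deliver 2→3: —
step 4 deliver 3→4: 4={foll,b=8,log=-}
step 5 deliver 4→3: 3={lead,b=8,log=-}
step 6 deliver 3→1: 1={foll,b=8,log=-}
step 7 deliver 1→3: —
step 8 propose(3,'x'): —
step 9 deliver 3→4: 4={foll,b=8,log=x}
step 10 deliver 4→3: —
step 11 deliver 3→1: 1={foll,b=8,log=x}
step 12 deliver 1→3: 3={lead,b=8,log=x}
step 13 timeout(4): 4={cand,b=14,log=x}
step 14 deliver 4→0: 0={foll,b=14,log=-}
step 15 deliver 0→4: —
step 16 deliver 4→1: 1={foll,b=14,log=x}
step 17 deliver 1→4: 4={lead,b=14,log=x}
step 18 deliver 4→3: 3={foll,b=14,log=x}
step 19 deliver 3→4: —
step 20 propose(4,'z'): —
step 21 deliver 4→3: 3={foll,b=14,log=x,z}
step 22 timeout(2): 2={cand,b=12,log=-}
step 23 deliver 4→3: —
step 24 propose(3,'q'): —

14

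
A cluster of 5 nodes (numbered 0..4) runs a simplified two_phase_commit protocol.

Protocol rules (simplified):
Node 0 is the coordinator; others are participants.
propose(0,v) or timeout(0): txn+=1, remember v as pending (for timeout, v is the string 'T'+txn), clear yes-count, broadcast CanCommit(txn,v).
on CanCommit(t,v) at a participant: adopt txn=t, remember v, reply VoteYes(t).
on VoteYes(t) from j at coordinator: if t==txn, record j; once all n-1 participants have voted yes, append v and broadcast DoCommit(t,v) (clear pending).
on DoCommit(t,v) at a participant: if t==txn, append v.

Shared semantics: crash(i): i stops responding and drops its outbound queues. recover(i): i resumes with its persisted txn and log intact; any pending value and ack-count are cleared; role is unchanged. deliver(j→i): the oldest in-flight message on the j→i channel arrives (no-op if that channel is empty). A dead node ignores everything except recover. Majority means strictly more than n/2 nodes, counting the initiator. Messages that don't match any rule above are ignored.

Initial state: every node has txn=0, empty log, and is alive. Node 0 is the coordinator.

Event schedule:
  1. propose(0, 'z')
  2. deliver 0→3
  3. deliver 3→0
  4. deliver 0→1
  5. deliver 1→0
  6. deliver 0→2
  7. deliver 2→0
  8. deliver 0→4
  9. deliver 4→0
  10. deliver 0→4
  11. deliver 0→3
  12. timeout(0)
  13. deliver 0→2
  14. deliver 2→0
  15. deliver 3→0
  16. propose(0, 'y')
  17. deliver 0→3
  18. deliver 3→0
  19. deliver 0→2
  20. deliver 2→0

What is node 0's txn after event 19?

step 1 propose(0,'z'): 0={coor,t=1,log=-}
step 2 deliver 0→3: 3={part,t=1,log=-}
step 3 deliver 3→0: —
step 4 deliver 0→1: 1={part,t=1,log=-}
step 5 deliver 1→0: —
step 6 deliver 0→2: 2={part,t=1,log=-}
step 7 deliver 2→0: —
step 8 deliver 0→4: 4={part,t=1,log=-}
step 9 deliver 4→0: 0={coor,t=1,log=z}
step 10 deliver 0→4: 4={part,t=1,log=z}
step 11 deliver 0→3: 3={part,t=1,log=z}
step 12 timeout(0): 0={coor,t=2,log=z}
step 13 deliver 0→2: 2={part,t=1,log=z}
step 14 deliver 2→0: —
step 15 deliver 3→0: —
step 16 propose(0,'y'): 0={coor,t=3,log=z}
step 17 deliver 0→3: 3={part,t=2,log=z}
step 18 deliver 3→0: —
step 19 deliver 0→2: 2={part,t=2,log=z}

3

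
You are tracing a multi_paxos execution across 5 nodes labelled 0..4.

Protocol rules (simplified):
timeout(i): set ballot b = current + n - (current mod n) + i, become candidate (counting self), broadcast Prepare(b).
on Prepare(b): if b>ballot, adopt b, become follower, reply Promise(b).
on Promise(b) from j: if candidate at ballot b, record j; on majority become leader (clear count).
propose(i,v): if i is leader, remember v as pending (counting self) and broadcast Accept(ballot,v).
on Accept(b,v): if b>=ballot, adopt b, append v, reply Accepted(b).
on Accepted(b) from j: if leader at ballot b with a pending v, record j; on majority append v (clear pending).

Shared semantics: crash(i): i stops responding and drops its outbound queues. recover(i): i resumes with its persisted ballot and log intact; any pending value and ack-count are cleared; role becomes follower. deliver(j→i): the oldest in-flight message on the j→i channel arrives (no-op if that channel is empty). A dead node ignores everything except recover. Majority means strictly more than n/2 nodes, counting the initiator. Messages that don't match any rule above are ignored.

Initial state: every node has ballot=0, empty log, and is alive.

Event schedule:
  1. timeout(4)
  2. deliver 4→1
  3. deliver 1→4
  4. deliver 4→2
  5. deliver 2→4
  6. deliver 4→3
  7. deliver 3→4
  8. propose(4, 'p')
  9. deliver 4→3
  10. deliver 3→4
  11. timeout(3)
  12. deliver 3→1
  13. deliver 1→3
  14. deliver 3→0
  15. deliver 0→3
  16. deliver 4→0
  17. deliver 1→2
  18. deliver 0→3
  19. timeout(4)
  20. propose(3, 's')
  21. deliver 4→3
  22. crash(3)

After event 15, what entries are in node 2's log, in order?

empty

step 1 timeout(4): 4={cand,b=9,log=-}
step 2 deliver 4→1: 1={foll,b=9,log=-}
step 3 deliver 1→4: —
step 4 deliver 4→2: 2={foll,b=9,log=-}
step 5 deliver 2→4: 4={lead,b=9,log=-}
step 6 deliver 4→3: 3={foll,b=9,log=-}
step 7 deliver 3→4: —
step 8 propose(4,'p'): —
step 9 deliver 4→3: 3={foll,b=9,log=p}
step 10 deliver 3→4: —
step 11 timeout(3): 3={cand,b=13,log=p}
step 12 deliver 3→1: 1={foll,b=13,log=-}
step 13 deliver 1→3: —
step 14 deliver 3→0: 0={foll,b=13,log=-}
step 15 deliver 0→3: 3={lead,b=13,log=p}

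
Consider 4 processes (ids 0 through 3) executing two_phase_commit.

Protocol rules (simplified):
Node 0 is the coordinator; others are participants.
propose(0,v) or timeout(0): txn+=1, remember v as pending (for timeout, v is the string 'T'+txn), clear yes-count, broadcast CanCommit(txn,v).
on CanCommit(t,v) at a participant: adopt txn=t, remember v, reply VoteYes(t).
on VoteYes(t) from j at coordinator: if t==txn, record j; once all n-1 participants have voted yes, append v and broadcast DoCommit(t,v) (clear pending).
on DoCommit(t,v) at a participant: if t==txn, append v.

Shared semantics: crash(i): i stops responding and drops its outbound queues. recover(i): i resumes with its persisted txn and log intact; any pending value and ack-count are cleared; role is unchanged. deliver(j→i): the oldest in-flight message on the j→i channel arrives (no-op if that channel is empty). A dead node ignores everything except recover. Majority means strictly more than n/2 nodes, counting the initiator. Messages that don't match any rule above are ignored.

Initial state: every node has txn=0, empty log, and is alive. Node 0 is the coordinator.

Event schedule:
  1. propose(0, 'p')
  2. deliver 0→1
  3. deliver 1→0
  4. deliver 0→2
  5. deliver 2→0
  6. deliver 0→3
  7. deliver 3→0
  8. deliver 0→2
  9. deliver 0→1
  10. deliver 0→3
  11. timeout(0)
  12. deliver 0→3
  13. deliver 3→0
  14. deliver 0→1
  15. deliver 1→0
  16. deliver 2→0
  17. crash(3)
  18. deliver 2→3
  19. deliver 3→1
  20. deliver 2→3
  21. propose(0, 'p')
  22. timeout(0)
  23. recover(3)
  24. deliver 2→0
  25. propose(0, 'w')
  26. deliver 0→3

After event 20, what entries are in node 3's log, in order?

p

1. propose(0,'p'):  <0:coor t1 ->
2. deliver 0→1:  <1:part t1 ->
3. deliver 1→0:  nop
4. deliver 0→2:  <2:part t1 ->
5. deliver 2→0:  nop
6. deliver 0→3:  <3:part t1 ->
7. deliver 3→0:  <0:coor t1 p>
8. deliver 0→2:  <2:part t1 p>
9. deliver 0→1:  <1:part t1 p>
10. deliver 0→3:  <3:part t1 p>
11. timeout(0):  <0:coor t2 p>
12. deliver 0→3:  <3:part t2 p>
13. deliver 3→0:  nop
14. deliver 0→1:  <1:part t2 p>
15. deliver 1→0:  nop
16. deliver 2→0:  nop
17. crash(3):  <3:✗part t2 p>
18. deliver 2→3:  nop
19. deliver 3→1:  nop
20. deliver 2→3:  nop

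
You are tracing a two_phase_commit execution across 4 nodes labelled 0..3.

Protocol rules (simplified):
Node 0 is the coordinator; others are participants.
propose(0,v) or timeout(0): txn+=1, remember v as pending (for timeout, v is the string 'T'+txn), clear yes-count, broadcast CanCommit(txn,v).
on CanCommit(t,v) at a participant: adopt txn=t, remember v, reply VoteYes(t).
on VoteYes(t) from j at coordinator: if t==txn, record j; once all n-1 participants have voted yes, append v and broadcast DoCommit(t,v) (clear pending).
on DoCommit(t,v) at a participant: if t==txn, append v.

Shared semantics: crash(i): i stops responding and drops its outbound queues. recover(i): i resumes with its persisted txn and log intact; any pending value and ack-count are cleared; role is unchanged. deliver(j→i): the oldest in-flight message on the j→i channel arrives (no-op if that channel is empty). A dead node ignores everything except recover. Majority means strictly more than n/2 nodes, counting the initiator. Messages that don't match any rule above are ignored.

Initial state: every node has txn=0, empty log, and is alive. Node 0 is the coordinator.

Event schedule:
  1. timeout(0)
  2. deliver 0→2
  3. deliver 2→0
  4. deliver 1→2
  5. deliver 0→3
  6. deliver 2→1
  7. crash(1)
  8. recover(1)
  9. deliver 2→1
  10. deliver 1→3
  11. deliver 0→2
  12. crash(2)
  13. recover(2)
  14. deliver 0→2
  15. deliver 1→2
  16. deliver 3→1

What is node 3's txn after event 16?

[1] timeout(0) → N0(coor t1 [-])
[2] deliver 0→2 → N2(part t1 [-])
[3] deliver 2→0 → ∅
[4] deliver 1→2 → ∅
[5] deliver 0→3 → N3(part t1 [-])
[6] deliver 2→1 → ∅
[7] crash(1) → N1(✗part t0 [-])
[8] recover(1) → N1(part t0 [-])
[9] deliver 2→1 → ∅
[10] deliver 1→3 → ∅
[11] deliver 0→2 → ∅
[12] crash(2) → N2(✗part t1 [-])
[13] recover(2) → N2(part t1 [-])
[14] deliver 0→2 → ∅
[15] deliver 1→2 → ∅
[16] deliver 3→1 → ∅

1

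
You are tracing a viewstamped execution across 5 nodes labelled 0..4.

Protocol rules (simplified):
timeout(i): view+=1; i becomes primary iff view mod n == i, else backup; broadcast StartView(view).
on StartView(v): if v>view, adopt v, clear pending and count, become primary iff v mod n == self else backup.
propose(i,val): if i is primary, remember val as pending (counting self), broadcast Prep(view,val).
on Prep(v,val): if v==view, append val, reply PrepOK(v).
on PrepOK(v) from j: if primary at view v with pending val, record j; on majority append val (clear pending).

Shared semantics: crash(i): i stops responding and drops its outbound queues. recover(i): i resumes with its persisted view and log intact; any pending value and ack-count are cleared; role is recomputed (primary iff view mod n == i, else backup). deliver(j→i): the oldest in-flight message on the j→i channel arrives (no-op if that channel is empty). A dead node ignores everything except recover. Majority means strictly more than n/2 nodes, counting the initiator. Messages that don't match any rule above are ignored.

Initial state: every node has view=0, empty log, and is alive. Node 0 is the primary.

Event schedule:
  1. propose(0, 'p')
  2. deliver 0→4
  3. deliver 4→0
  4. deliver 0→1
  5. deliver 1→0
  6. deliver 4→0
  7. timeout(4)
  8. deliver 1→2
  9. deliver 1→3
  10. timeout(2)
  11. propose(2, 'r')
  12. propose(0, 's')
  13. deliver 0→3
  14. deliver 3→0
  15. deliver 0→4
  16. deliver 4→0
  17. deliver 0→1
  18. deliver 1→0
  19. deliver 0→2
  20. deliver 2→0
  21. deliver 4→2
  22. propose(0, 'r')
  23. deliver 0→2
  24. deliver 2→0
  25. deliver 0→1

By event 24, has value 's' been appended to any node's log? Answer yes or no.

after 1 — propose(0,'p'): ·
after 2 — deliver 0→4: n4:back/v0/[p]
after 3 — deliver 4→0: ·
after 4 — deliver 0→1: n1:back/v0/[p]
after 5 — deliver 1→0: n0:prim/v0/[p]
after 6 — deliver 4→0: ·
after 7 — timeout(4): n4:back/v1/[p]
after 8 — deliver 1→2: ·
after 9 — deliver 1→3: ·
after 10 — timeout(2): n2:back/v1/[-]
after 11 — propose(2,'r'): ·
after 12 — propose(0,'s'): ·
after 13 — deliver 0→3: n3:back/v0/[p]
after 14 — deliver 3→0: ·
after 15 — deliver 0→4: ·
after 16 — deliver 4→0: n0:back/v1/[p]
after 17 — deliver 0→1: n1:back/v0/[p,s]
after 18 — deliver 1→0: ·
after 19 — deliver 0→2: ·
after 20 — deliver 2→0: ·
after 21 — deliver 4→2: ·
after 22 — propose(0,'r'): ·
after 23 — deliver 0→2: ·
after 24 — deliver 2→0: ·

yes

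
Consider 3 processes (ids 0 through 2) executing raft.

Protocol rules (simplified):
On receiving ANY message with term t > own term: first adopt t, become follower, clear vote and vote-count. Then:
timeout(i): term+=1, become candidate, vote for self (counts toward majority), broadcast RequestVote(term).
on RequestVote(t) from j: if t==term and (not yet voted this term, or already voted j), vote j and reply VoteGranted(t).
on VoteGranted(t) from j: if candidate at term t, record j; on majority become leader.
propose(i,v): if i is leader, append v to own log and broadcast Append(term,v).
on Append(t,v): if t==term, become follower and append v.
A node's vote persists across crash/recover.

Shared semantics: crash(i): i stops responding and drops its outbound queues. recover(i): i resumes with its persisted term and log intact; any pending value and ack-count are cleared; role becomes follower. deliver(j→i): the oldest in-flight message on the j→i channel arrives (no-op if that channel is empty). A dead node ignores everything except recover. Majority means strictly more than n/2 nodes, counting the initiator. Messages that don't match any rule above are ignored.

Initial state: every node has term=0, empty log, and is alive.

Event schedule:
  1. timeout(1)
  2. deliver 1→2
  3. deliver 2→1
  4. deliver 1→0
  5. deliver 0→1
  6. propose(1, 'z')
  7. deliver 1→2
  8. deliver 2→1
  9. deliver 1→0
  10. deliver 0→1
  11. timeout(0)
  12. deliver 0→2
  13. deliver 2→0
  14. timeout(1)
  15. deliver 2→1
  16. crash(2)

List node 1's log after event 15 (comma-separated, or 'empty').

z

[1] timeout(1) → N1(cand t1 [-])
[2] deliver 1→2 → N2(foll t1 [-])
[3] deliver 2→1 → N1(lead t1 [-])
[4] deliver 1→0 → N0(foll t1 [-])
[5] deliver 0→1 → ∅
[6] propose(1,'z') → N1(lead t1 [z])
[7] deliver 1→2 → N2(foll t1 [z])
[8] deliver 2→1 → ∅
[9] deliver 1→0 → N0(foll t1 [z])
[10] deliver 0→1 → ∅
[11] timeout(0) → N0(cand t2 [z])
[12] deliver 0→2 → N2(foll t2 [z])
[13] deliver 2→0 → N0(lead t2 [z])
[14] timeout(1) → N1(cand t2 [z])
[15] deliver 2→1 → ∅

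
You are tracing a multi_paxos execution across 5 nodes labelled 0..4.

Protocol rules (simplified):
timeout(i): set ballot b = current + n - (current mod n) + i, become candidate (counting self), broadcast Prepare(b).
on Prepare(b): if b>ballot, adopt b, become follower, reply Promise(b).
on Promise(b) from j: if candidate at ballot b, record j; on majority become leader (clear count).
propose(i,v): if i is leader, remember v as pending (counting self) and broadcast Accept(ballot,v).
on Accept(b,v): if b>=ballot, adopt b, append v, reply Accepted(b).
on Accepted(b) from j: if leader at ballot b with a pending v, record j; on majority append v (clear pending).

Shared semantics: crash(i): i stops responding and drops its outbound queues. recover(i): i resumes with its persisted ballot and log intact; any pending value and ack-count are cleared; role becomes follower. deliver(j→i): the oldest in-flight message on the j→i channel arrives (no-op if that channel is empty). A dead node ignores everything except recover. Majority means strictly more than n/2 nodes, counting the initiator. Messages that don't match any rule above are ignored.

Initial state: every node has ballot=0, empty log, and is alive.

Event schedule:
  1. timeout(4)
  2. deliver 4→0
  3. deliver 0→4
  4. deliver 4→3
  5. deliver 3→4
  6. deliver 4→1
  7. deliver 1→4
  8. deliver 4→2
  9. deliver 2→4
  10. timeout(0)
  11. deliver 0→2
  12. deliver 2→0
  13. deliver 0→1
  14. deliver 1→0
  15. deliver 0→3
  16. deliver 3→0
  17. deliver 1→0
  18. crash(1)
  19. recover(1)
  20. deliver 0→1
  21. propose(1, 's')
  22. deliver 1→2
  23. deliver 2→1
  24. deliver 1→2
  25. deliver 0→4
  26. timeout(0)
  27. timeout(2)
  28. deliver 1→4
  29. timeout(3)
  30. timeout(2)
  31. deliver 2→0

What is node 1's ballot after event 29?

e1 timeout(4): 4[cand,b=9,-]
e2 deliver 4→0: 0[foll,b=9,-]
e3 deliver 0→4: ·
e4 deliver 4→3: 3[foll,b=9,-]
e5 deliver 3→4: 4[lead,b=9,-]
e6 deliver 4→1: 1[foll,b=9,-]
e7 deliver 1→4: ·
e8 deliver 4→2: 2[foll,b=9,-]
e9 deliver 2→4: ·
e10 timeout(0): 0[cand,b=10,-]
e11 deliver 0→2: 2[foll,b=10,-]
e12 deliver 2→0: ·
e13 deliver 0→1: 1[foll,b=10,-]
e14 deliver 1→0: 0[lead,b=10,-]
e15 deliver 0→3: 3[foll,b=10,-]
e16 deliver 3→0: ·
e17 deliver 1→0: ·
e18 crash(1): 1[✗foll,b=10,-]
e19 recover(1): 1[foll,b=10,-]
e20 deliver 0→1: ·
e21 propose(1,'s'): ·
e22 deliver 1→2: ·
e23 deliver 2→1: ·
e24 deliver 1→2: ·
e25 deliver 0→4: 4[foll,b=10,-]
e26 timeout(0): 0[cand,b=15,-]
e27 timeout(2): 2[cand,b=17,-]
e28 deliver 1→4: ·
e29 timeout(3): 3[cand,b=18,-]

10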